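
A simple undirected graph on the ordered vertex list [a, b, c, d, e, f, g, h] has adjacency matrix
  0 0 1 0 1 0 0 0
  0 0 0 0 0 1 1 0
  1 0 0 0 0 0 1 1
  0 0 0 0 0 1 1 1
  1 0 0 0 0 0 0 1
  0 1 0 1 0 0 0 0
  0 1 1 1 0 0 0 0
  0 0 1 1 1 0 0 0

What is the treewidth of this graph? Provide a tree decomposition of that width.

Treewidth 2.
One such decomposition:
Bags: B1 = {b, d, f}  B2 = {b, d, g}  B3 = {d, g, h}  B4 = {c, g, h}  B5 = {c, e, h}  B6 = {a, c, e}
Tree: B1–B2, B2–B3, B3–B4, B4–B5, B5–B6

Each bag holds 3 vertices, so the decomposition has width 2, which upper-bounds the treewidth. The edges f–b–g–d–f form a cycle, so G is not a tree and its treewidth is at least 2. Hence tw(G) = 2 exactly.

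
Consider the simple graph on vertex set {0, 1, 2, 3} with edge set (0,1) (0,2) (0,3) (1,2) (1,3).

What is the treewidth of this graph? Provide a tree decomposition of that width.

Treewidth 2.
One optimal decomposition is:
Bags: B1 = {0, 1, 2}  B2 = {0, 1, 3}
Tree: B1–B2

Each bag holds 3 vertices, so the decomposition has width 2, which upper-bounds the treewidth. Conversely, {0, 1, 2} is a clique of size 3, and the vertices of any clique must share a bag in every tree decomposition; so some bag has ≥ 3 vertices and tw(G) ≥ 2. Combining the bounds, tw(G) = 2.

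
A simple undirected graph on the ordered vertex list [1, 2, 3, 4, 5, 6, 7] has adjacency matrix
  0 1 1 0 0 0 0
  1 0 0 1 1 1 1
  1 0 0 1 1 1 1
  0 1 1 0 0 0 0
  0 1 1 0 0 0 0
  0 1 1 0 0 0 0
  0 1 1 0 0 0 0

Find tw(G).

2

A width-2 tree decomposition is:
Bags: B1 = {2, 3, 6}  B2 = {2, 3, 5}  B3 = {1, 2, 3}  B4 = {2, 3, 4}  B5 = {2, 3, 7}
Tree: B1–B2, B2–B3, B3–B4, B4–B5
Every bag has size at most 3, so the width is 3 − 1 = 2 and tw(G) ≤ 2. For the lower bound, G contains the cycle 3–6–2–5–3, so G is not a forest; only forests have treewidth ≤ 1, hence tw(G) ≥ 2. The upper and lower bounds meet at 2, so that is the treewidth.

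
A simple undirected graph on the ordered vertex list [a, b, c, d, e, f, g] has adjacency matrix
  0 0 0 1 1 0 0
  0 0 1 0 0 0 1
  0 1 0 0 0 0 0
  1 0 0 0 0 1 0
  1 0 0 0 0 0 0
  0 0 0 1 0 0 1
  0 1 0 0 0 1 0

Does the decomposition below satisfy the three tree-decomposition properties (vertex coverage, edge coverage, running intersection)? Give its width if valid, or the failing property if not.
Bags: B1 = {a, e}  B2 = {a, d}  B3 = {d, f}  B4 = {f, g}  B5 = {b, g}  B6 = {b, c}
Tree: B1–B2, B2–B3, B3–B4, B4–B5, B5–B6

Yes; width 1.

Every vertex of G appears in some bag (union = {a, b, c, d, e, f, g}); every edge is covered by a bag; and for each vertex v the set of bags containing v is connected in the bag tree. The decomposition is therefore valid. The largest bag has 2 vertices, so the width is 1.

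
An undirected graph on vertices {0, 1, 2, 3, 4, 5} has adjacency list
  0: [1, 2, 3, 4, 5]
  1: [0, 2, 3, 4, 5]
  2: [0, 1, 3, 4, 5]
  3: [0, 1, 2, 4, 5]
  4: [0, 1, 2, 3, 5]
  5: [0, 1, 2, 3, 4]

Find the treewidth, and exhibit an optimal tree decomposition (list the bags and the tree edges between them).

With just one bag of size 6, the width is 6 − 1 = 5, so tw(G) ≤ 5. For the lower bound, the 6 vertices {0, 1, 2, 3, 4, 5} are pairwise adjacent, and any tree decomposition puts a clique entirely inside one bag — forcing width ≥ 5. Combining the bounds, tw(G) = 5.

Treewidth 5.
One optimal decomposition is:
Bags: B1 = {0, 1, 2, 3, 4, 5}
Tree: (single bag)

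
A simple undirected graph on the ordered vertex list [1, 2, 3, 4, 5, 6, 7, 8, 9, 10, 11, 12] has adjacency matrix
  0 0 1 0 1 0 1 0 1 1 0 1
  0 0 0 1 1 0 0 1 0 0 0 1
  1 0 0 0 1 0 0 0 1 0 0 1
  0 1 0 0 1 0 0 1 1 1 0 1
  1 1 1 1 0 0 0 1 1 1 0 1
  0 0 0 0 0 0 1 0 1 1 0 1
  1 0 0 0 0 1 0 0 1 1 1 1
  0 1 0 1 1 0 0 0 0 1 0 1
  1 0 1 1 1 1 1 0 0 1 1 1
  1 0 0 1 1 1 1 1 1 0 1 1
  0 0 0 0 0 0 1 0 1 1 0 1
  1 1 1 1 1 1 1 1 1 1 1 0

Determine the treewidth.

4

A width-4 tree decomposition is:
Bags: B1 = {1, 7, 9, 10, 12}  B2 = {1, 5, 9, 10, 12}  B3 = {1, 3, 5, 9, 12}  B4 = {4, 5, 9, 10, 12}  B5 = {4, 5, 8, 10, 12}  B6 = {7, 9, 10, 11, 12}  B7 = {2, 4, 5, 8, 12}  B8 = {6, 7, 9, 10, 12}
Tree: B1–B2, B2–B3, B2–B4, B4–B5, B1–B6, B5–B7, B1–B8
Every bag has size at most 5, so the width is 5 − 1 = 4 and tw(G) ≤ 4. Conversely, {2, 4, 5, 8, 12} is a clique of size 5, and the vertices of any clique must share a bag in every tree decomposition; so some bag has ≥ 5 vertices and tw(G) ≥ 4. Hence tw(G) = 4 exactly.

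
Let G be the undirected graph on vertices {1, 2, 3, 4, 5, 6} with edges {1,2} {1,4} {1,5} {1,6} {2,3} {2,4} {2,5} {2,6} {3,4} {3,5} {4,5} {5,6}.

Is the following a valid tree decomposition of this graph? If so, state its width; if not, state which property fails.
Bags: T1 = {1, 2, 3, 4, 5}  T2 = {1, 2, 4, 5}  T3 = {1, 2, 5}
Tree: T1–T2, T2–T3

No — vertex 6 appears in no bag.

A tree decomposition must satisfy three properties: every vertex lies in some bag; for every edge, both endpoints lie together in some bag; and for every vertex, the bags containing it form a connected subtree. Here vertex 6 appears in no bag, so the decomposition is invalid.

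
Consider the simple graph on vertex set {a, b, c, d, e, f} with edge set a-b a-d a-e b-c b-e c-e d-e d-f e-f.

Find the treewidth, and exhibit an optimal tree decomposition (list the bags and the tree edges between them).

Treewidth 2.
One such decomposition:
Bags: B1 = {a, b, e}  B2 = {a, d, e}  B3 = {d, e, f}  B4 = {b, c, e}
Tree: B1–B2, B2–B3, B1–B4

The largest bag has 3 vertices, giving width 2; this decomposition certifies tw(G) ≤ 2. For the lower bound, the 3 vertices {a, d, e} are pairwise adjacent, and any tree decomposition puts a clique entirely inside one bag — forcing width ≥ 2. Combining the bounds, tw(G) = 2.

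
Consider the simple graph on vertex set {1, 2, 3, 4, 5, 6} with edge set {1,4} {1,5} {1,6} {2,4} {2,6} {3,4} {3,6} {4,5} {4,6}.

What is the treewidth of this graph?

A width-2 tree decomposition is:
Bags: B1 = {1, 4, 6}  B2 = {3, 4, 6}  B3 = {2, 4, 6}  B4 = {1, 4, 5}
Tree: B1–B2, B1–B3, B1–B4
The largest bag has 3 vertices, giving width 2; this decomposition certifies tw(G) ≤ 2. For the lower bound, the 3 vertices {1, 4, 5} are pairwise adjacent, and any tree decomposition puts a clique entirely inside one bag — forcing width ≥ 2. Therefore the treewidth is 2.

2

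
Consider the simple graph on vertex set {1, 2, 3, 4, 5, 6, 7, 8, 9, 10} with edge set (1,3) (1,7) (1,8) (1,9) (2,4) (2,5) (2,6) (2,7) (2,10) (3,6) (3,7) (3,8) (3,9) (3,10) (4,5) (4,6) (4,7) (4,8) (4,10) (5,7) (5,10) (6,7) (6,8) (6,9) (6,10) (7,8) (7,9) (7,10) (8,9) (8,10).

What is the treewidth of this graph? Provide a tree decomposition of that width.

Each bag holds 5 vertices, so the decomposition has width 4, which upper-bounds the treewidth. Conversely, {1, 3, 7, 8, 9} is a clique of size 5, and the vertices of any clique must share a bag in every tree decomposition; so some bag has ≥ 5 vertices and tw(G) ≥ 4. Therefore the treewidth is 4.

Treewidth 4.
One such decomposition:
Bags: B1 = {1, 3, 7, 8, 9}  B2 = {3, 6, 7, 8, 9}  B3 = {3, 6, 7, 8, 10}  B4 = {4, 6, 7, 8, 10}  B5 = {2, 4, 6, 7, 10}  B6 = {2, 4, 5, 7, 10}
Tree: B1–B2, B2–B3, B3–B4, B4–B5, B5–B6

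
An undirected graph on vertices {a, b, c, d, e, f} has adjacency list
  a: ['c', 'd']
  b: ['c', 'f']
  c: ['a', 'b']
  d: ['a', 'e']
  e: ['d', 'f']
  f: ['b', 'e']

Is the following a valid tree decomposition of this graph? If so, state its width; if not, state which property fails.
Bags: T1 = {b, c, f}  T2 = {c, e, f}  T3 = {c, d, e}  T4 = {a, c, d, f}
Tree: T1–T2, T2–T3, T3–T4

No — bags containing vertex f are not connected in the tree.

A tree decomposition must satisfy three properties: every vertex lies in some bag; for every edge, both endpoints lie together in some bag; and for every vertex, the bags containing it form a connected subtree. Here bags containing vertex f are not connected in the tree, so the decomposition is invalid.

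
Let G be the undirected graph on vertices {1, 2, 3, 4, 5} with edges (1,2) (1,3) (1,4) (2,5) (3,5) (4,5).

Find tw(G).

A width-2 tree decomposition is:
Bags: B1 = {1, 4, 5}  B2 = {1, 3, 5}  B3 = {1, 2, 5}
Tree: B1–B2, B2–B3
The largest bag has 3 vertices, giving width 2; this decomposition certifies tw(G) ≤ 2. Since 1–4–5–3–1 is a cycle in G, G is not acyclic. Forests are exactly the graphs of treewidth ≤ 1, so tw(G) ≥ 2. Combining the bounds, tw(G) = 2.

2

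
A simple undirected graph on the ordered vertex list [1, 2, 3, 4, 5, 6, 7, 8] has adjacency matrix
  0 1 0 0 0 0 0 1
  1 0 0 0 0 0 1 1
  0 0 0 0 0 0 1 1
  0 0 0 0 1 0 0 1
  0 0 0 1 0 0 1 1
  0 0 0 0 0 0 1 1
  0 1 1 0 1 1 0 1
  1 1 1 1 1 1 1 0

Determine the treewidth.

2

A width-2 tree decomposition is:
Bags: B1 = {6, 7, 8}  B2 = {2, 7, 8}  B3 = {5, 7, 8}  B4 = {1, 2, 8}  B5 = {3, 7, 8}  B6 = {4, 5, 8}
Tree: B1–B2, B2–B3, B2–B4, B1–B5, B3–B6
Every bag has size at most 3, so the width is 3 − 1 = 2 and tw(G) ≤ 2. For the lower bound, the 3 vertices {1, 2, 8} are pairwise adjacent, and any tree decomposition puts a clique entirely inside one bag — forcing width ≥ 2. The upper and lower bounds meet at 2, so that is the treewidth.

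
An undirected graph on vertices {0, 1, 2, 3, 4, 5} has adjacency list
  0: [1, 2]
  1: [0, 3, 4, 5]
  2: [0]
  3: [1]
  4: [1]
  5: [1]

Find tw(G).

A width-1 tree decomposition is:
Bags: B1 = {1, 4}  B2 = {0, 1}  B3 = {1, 5}  B4 = {0, 2}  B5 = {1, 3}
Tree: B1–B2, B1–B3, B2–B4, B3–B5
Every bag has size at most 2, so the width is 2 − 1 = 1 and tw(G) ≤ 1. Any graph with an edge has treewidth ≥ 1, and G has the edge 4–1. Combining the bounds, tw(G) = 1.

1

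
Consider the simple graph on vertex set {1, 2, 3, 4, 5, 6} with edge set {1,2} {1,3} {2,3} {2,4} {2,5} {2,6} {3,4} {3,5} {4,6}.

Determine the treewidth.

A width-2 tree decomposition is:
Bags: B1 = {2, 4, 6}  B2 = {2, 3, 4}  B3 = {1, 2, 3}  B4 = {2, 3, 5}
Tree: B1–B2, B2–B3, B3–B4
Every bag has size at most 3, so the width is 3 − 1 = 2 and tw(G) ≤ 2. For the lower bound, the 3 vertices {1, 2, 3} are pairwise adjacent, and any tree decomposition puts a clique entirely inside one bag — forcing width ≥ 2. Combining the bounds, tw(G) = 2.

2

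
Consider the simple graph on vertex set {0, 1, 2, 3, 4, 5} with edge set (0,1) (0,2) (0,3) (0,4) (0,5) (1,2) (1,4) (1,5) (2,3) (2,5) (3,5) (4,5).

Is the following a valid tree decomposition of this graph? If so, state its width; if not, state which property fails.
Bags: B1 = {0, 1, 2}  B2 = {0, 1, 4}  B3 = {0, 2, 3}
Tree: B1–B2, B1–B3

No — vertex 5 appears in no bag.

A tree decomposition must satisfy three properties: every vertex lies in some bag; for every edge, both endpoints lie together in some bag; and for every vertex, the bags containing it form a connected subtree. Here vertex 5 appears in no bag, so the decomposition is invalid.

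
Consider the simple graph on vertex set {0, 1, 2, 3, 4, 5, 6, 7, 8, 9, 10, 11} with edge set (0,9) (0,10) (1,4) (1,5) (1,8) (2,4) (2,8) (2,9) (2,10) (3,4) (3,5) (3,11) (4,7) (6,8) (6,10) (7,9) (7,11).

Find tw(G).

3

A width-3 tree decomposition is:
Bags: B1 = {3, 5, 7, 11}  B2 = {3, 4, 5, 7}  B3 = {1, 4, 5, 7}  B4 = {1, 4, 7, 9}  B5 = {1, 2, 4, 9}  B6 = {1, 2, 8, 9}  B7 = {0, 2, 8, 9}  B8 = {0, 2, 8, 10}  B9 = {0, 6, 8, 10}
Tree: B1–B2, B2–B3, B3–B4, B4–B5, B5–B6, B6–B7, B7–B8, B8–B9
Each bag holds 4 vertices, so the decomposition has width 3, which upper-bounds the treewidth. For the lower bound: the 4 vertex sets {3,5,11}, {7}, {4}, {1,2,8,9} are disjoint, each induces a connected subgraph, and every pair is joined by at least one edge of G. Contracting each set to a single vertex therefore yields K_{4} as a minor, and since treewidth is minor-monotone, tw(G) ≥ tw(K_{4}) = 3. Combining the bounds, tw(G) = 3.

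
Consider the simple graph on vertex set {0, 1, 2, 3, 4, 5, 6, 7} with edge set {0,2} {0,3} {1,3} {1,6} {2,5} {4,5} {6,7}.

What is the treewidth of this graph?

1

A width-1 tree decomposition is:
Bags: B1 = {6, 7}  B2 = {1, 6}  B3 = {1, 3}  B4 = {0, 3}  B5 = {0, 2}  B6 = {2, 5}  B7 = {4, 5}
Tree: B1–B2, B2–B3, B3–B4, B4–B5, B5–B6, B6–B7
Each bag holds 2 vertices, so the decomposition has width 1, which upper-bounds the treewidth. Any graph with an edge has treewidth ≥ 1, and G has the edge 7–6. The upper and lower bounds meet at 1, so that is the treewidth.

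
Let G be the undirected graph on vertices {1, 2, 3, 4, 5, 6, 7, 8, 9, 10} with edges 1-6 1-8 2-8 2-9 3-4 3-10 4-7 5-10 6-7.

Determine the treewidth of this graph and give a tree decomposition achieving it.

Every bag has size at most 2, so the width is 2 − 1 = 1 and tw(G) ≤ 1. Since G has at least one edge (e.g. 5–10), it is not an edgeless graph, so tw(G) ≥ 1. Hence tw(G) = 1 exactly.

Treewidth 1.
One optimal decomposition is:
Bags: B1 = {5, 10}  B2 = {3, 10}  B3 = {3, 4}  B4 = {4, 7}  B5 = {6, 7}  B6 = {1, 6}  B7 = {1, 8}  B8 = {2, 8}  B9 = {2, 9}
Tree: B1–B2, B2–B3, B3–B4, B4–B5, B5–B6, B6–B7, B7–B8, B8–B9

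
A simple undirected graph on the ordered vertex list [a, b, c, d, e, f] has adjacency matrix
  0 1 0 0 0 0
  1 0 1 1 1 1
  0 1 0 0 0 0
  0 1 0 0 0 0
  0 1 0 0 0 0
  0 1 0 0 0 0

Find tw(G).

A width-1 tree decomposition is:
Bags: B1 = {a, b}  B2 = {b, f}  B3 = {b, d}  B4 = {b, c}  B5 = {b, e}
Tree: B1–B2, B2–B3, B1–B4, B1–B5
Each bag holds 2 vertices, so the decomposition has width 1, which upper-bounds the treewidth. Since G has at least one edge (e.g. b–a), it is not an edgeless graph, so tw(G) ≥ 1. Hence tw(G) = 1 exactly.

1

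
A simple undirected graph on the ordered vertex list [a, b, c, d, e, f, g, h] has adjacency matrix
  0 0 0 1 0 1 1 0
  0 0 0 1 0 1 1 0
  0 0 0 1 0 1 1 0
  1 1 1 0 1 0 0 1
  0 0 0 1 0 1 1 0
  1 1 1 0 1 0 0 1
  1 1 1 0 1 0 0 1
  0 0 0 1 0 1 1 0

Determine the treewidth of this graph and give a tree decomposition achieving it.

Treewidth 3.
Bags: B1 = {d, e, f, g}  B2 = {c, d, f, g}  B3 = {b, d, f, g}  B4 = {d, f, g, h}  B5 = {a, d, f, g}
Tree: B1–B2, B2–B3, B3–B4, B4–B5

Each bag holds 4 vertices, so the decomposition has width 3, which upper-bounds the treewidth. For the lower bound: the 4 vertex sets {e,f}, {c,g}, {d}, {b} are disjoint, each induces a connected subgraph, and every pair is joined by at least one edge of G. Contracting each set to a single vertex therefore yields K_{4} as a minor, and since treewidth is minor-monotone, tw(G) ≥ tw(K_{4}) = 3. Therefore the treewidth is 3.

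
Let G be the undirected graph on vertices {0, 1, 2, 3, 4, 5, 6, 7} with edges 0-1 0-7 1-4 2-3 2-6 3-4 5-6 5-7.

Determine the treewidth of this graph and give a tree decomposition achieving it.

Every bag has size at most 3, so the width is 3 − 1 = 2 and tw(G) ≤ 2. Since 1–0–7–5–6–2–3–4–1 is a cycle in G, G is not acyclic. Forests are exactly the graphs of treewidth ≤ 1, so tw(G) ≥ 2. Hence tw(G) = 2 exactly.

Treewidth 2.
Bags: B1 = {0, 1, 7}  B2 = {1, 5, 7}  B3 = {1, 5, 6}  B4 = {1, 2, 6}  B5 = {1, 2, 3}  B6 = {1, 3, 4}
Tree: B1–B2, B2–B3, B3–B4, B4–B5, B5–B6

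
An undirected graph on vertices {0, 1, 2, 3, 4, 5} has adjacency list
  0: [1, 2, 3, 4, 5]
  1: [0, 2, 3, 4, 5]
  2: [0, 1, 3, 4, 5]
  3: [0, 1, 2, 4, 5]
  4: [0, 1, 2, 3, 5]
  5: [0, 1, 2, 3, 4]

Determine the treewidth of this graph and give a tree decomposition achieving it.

Treewidth 5.
One such decomposition:
Bags: B1 = {0, 1, 2, 3, 4, 5}
Tree: (single bag)

A single bag containing all 6 vertices is trivially a valid decomposition of width 5. On the other hand G contains the 6-clique {0, 1, 2, 3, 4, 5}. A clique must lie in a single bag of any decomposition, so no decomposition can have width below 5. Hence tw(G) = 5 exactly.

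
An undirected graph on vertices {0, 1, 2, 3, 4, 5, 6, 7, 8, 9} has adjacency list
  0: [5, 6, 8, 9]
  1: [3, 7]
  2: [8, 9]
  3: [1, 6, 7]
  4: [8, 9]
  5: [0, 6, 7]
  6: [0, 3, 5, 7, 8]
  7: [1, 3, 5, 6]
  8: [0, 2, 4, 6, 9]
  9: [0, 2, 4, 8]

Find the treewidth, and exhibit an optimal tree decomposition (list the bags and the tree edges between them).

Treewidth 2.
One optimal decomposition is:
Bags: B1 = {0, 6, 8}  B2 = {0, 5, 6}  B3 = {0, 8, 9}  B4 = {5, 6, 7}  B5 = {2, 8, 9}  B6 = {3, 6, 7}  B7 = {1, 3, 7}  B8 = {4, 8, 9}
Tree: B1–B2, B1–B3, B2–B4, B3–B5, B4–B6, B6–B7, B5–B8

The largest bag has 3 vertices, giving width 2; this decomposition certifies tw(G) ≤ 2. On the other hand G contains the 3-clique {1, 3, 7}. A clique must lie in a single bag of any decomposition, so no decomposition can have width below 2. The upper and lower bounds meet at 2, so that is the treewidth.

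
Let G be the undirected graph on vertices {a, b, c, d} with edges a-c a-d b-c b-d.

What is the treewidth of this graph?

2

A width-2 tree decomposition is:
Bags: B1 = {a, c, d}  B2 = {b, c, d}
Tree: B1–B2
Each bag holds 3 vertices, so the decomposition has width 2, which upper-bounds the treewidth. For the lower bound, G contains the cycle c–a–d–b–c, so G is not a forest; only forests have treewidth ≤ 1, hence tw(G) ≥ 2. Hence tw(G) = 2 exactly.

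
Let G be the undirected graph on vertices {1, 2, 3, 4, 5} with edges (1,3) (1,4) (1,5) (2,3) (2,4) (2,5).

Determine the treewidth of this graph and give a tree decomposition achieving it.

Each bag holds 3 vertices, so the decomposition has width 2, which upper-bounds the treewidth. The edges 1–4–2–5–1 form a cycle, so G is not a tree and its treewidth is at least 2. The upper and lower bounds meet at 2, so that is the treewidth.

Treewidth 2.
Bags: B1 = {1, 2, 4}  B2 = {1, 2, 5}  B3 = {1, 2, 3}
Tree: B1–B2, B2–B3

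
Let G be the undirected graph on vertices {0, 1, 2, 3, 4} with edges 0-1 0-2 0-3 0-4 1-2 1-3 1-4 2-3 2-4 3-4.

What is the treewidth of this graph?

4

A width-4 tree decomposition is:
Bags: B1 = {0, 1, 2, 3, 4}
Tree: (single bag)
A single bag containing all 5 vertices is trivially a valid decomposition of width 4. Conversely, {0, 1, 2, 3, 4} is a clique of size 5, and the vertices of any clique must share a bag in every tree decomposition; so some bag has ≥ 5 vertices and tw(G) ≥ 4. Combining the bounds, tw(G) = 4.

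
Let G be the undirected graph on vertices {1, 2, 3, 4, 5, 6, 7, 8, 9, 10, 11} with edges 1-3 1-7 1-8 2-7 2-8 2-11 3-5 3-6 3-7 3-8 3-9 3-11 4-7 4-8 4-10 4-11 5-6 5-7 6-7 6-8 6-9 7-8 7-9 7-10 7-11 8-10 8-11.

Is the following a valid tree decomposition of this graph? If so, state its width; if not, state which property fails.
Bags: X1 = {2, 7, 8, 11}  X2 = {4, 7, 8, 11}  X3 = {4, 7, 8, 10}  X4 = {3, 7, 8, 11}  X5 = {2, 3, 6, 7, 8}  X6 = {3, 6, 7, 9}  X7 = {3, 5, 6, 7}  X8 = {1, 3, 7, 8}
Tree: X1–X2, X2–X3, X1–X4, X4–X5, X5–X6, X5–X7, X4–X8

A tree decomposition must satisfy three properties: every vertex lies in some bag; for every edge, both endpoints lie together in some bag; and for every vertex, the bags containing it form a connected subtree. Here bags containing vertex 2 are not connected in the tree, so the decomposition is invalid.

No — bags containing vertex 2 are not connected in the tree.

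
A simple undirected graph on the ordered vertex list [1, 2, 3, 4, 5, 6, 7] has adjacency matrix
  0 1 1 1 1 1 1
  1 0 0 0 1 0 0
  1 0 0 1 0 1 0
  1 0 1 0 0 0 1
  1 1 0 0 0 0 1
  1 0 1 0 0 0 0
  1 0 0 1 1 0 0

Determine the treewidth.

A width-2 tree decomposition is:
Bags: B1 = {1, 4, 7}  B2 = {1, 5, 7}  B3 = {1, 2, 5}  B4 = {1, 3, 4}  B5 = {1, 3, 6}
Tree: B1–B2, B2–B3, B1–B4, B4–B5
Each bag holds 3 vertices, so the decomposition has width 2, which upper-bounds the treewidth. On the other hand G contains the 3-clique {1, 2, 5}. A clique must lie in a single bag of any decomposition, so no decomposition can have width below 2. Hence tw(G) = 2 exactly.

2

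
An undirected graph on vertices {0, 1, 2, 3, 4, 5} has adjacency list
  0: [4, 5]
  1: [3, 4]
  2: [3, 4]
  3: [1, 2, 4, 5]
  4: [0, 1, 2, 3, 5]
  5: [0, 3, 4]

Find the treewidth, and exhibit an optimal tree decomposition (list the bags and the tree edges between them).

Each bag holds 3 vertices, so the decomposition has width 2, which upper-bounds the treewidth. Conversely, {0, 4, 5} is a clique of size 3, and the vertices of any clique must share a bag in every tree decomposition; so some bag has ≥ 3 vertices and tw(G) ≥ 2. Therefore the treewidth is 2.

Treewidth 2.
One such decomposition:
Bags: B1 = {1, 3, 4}  B2 = {2, 3, 4}  B3 = {3, 4, 5}  B4 = {0, 4, 5}
Tree: B1–B2, B2–B3, B3–B4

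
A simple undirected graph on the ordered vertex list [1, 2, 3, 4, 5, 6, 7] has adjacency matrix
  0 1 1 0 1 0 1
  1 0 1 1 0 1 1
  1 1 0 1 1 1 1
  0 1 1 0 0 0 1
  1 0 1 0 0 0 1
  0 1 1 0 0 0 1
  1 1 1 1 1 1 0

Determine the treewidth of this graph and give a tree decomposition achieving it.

The largest bag has 4 vertices, giving width 3; this decomposition certifies tw(G) ≤ 3. Conversely, {1, 2, 3, 7} is a clique of size 4, and the vertices of any clique must share a bag in every tree decomposition; so some bag has ≥ 4 vertices and tw(G) ≥ 3. Hence tw(G) = 3 exactly.

Treewidth 3.
One such decomposition:
Bags: B1 = {1, 2, 3, 7}  B2 = {2, 3, 6, 7}  B3 = {2, 3, 4, 7}  B4 = {1, 3, 5, 7}
Tree: B1–B2, B1–B3, B1–B4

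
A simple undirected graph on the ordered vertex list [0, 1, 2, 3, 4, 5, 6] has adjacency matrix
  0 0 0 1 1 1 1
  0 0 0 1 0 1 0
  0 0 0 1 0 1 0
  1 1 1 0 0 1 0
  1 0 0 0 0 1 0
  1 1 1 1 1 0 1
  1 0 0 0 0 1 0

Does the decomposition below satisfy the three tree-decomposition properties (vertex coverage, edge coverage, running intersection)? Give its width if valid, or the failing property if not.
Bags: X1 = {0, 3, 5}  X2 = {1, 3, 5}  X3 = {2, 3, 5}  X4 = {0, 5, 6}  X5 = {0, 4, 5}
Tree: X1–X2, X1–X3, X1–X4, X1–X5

Checking the three conditions: (i) the bags cover all of {0, 1, 2, 3, 4, 5, 6}; (ii) for each edge, some bag contains both endpoints; (iii) the bags containing any fixed vertex form a subtree. All hold, so the decomposition is valid with width 3 − 1 = 2.

Yes; width 2.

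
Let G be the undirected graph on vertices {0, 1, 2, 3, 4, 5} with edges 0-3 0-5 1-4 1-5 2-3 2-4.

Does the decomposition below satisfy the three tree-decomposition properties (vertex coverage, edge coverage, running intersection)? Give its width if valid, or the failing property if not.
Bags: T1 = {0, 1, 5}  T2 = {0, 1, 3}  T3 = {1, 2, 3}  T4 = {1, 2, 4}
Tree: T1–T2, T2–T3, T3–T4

Yes; width 2.

Every vertex of G appears in some bag (union = {0, 1, 2, 3, 4, 5}); every edge is covered by a bag; and for each vertex v the set of bags containing v is connected in the bag tree. The decomposition is therefore valid. The largest bag has 3 vertices, so the width is 2.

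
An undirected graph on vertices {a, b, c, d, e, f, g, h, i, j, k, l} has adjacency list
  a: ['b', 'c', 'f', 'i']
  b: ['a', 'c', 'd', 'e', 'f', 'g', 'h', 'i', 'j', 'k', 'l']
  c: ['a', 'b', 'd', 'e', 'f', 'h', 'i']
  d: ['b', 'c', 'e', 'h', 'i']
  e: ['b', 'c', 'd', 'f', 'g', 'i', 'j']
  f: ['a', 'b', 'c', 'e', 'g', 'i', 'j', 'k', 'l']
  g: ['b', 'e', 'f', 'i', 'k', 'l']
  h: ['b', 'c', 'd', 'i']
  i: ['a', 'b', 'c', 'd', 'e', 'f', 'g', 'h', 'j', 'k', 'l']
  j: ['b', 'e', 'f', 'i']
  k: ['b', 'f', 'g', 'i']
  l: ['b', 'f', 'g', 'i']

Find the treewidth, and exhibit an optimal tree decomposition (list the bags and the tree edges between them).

The largest bag has 5 vertices, giving width 4; this decomposition certifies tw(G) ≤ 4. For the lower bound, the 5 vertices {b, c, d, e, i} are pairwise adjacent, and any tree decomposition puts a clique entirely inside one bag — forcing width ≥ 4. Hence tw(G) = 4 exactly.

Treewidth 4.
One such decomposition:
Bags: B1 = {b, e, f, g, i}  B2 = {b, c, e, f, i}  B3 = {b, c, d, e, i}  B4 = {b, e, f, i, j}  B5 = {b, f, g, i, l}  B6 = {a, b, c, f, i}  B7 = {b, f, g, i, k}  B8 = {b, c, d, h, i}
Tree: B1–B2, B2–B3, B2–B4, B1–B5, B2–B6, B1–B7, B3–B8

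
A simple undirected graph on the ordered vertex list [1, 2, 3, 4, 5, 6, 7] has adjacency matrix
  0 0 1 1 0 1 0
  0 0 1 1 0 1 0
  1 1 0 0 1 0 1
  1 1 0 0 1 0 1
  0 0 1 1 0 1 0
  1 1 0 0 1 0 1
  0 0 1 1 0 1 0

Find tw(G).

A width-3 tree decomposition is:
Bags: B1 = {3, 4, 5, 6}  B2 = {1, 3, 4, 6}  B3 = {2, 3, 4, 6}  B4 = {3, 4, 6, 7}
Tree: B1–B2, B2–B3, B3–B4
Every bag has size at most 4, so the width is 4 − 1 = 3 and tw(G) ≤ 3. For the lower bound: the 4 vertex sets {3,5}, {1,6}, {4}, {2} are disjoint, each induces a connected subgraph, and every pair is joined by at least one edge of G. Contracting each set to a single vertex therefore yields K_{4} as a minor, and since treewidth is minor-monotone, tw(G) ≥ tw(K_{4}) = 3. Combining the bounds, tw(G) = 3.

3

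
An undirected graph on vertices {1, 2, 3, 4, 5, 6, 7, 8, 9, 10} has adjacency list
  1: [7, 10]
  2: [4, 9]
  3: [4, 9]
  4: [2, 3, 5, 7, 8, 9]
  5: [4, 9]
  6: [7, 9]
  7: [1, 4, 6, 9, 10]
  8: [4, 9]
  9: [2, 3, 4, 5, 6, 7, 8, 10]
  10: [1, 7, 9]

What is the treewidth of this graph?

2

A width-2 tree decomposition is:
Bags: B1 = {4, 7, 9}  B2 = {4, 5, 9}  B3 = {7, 9, 10}  B4 = {4, 8, 9}  B5 = {3, 4, 9}  B6 = {2, 4, 9}  B7 = {1, 7, 10}  B8 = {6, 7, 9}
Tree: B1–B2, B1–B3, B2–B4, B2–B5, B5–B6, B3–B7, B1–B8
Every bag has size at most 3, so the width is 3 − 1 = 2 and tw(G) ≤ 2. On the other hand G contains the 3-clique {1, 7, 10}. A clique must lie in a single bag of any decomposition, so no decomposition can have width below 2. Hence tw(G) = 2 exactly.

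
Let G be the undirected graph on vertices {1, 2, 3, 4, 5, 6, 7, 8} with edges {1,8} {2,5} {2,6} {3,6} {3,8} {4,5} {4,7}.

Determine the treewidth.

A width-1 tree decomposition is:
Bags: B1 = {4, 7}  B2 = {4, 5}  B3 = {2, 5}  B4 = {2, 6}  B5 = {3, 6}  B6 = {3, 8}  B7 = {1, 8}
Tree: B1–B2, B2–B3, B3–B4, B4–B5, B5–B6, B6–B7
The largest bag has 2 vertices, giving width 1; this decomposition certifies tw(G) ≤ 1. Since G has at least one edge (e.g. 7–4), it is not an edgeless graph, so tw(G) ≥ 1. Hence tw(G) = 1 exactly.

1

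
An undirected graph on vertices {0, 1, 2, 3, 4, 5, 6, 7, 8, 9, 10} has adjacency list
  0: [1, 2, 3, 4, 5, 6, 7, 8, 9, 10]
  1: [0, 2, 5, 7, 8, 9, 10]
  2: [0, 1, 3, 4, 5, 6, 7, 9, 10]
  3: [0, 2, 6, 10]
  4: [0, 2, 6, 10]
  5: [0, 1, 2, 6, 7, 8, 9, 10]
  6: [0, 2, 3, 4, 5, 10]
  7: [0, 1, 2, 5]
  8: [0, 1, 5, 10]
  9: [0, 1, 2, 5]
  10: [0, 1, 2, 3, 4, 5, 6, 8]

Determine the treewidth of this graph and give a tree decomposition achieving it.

Treewidth 4.
One such decomposition:
Bags: B1 = {0, 1, 2, 5, 7}  B2 = {0, 1, 2, 5, 10}  B3 = {0, 2, 5, 6, 10}  B4 = {0, 2, 3, 6, 10}  B5 = {0, 1, 5, 8, 10}  B6 = {0, 1, 2, 5, 9}  B7 = {0, 2, 4, 6, 10}
Tree: B1–B2, B2–B3, B3–B4, B2–B5, B2–B6, B4–B7

The largest bag has 5 vertices, giving width 4; this decomposition certifies tw(G) ≤ 4. For the lower bound, the 5 vertices {0, 1, 5, 8, 10} are pairwise adjacent, and any tree decomposition puts a clique entirely inside one bag — forcing width ≥ 4. Combining the bounds, tw(G) = 4.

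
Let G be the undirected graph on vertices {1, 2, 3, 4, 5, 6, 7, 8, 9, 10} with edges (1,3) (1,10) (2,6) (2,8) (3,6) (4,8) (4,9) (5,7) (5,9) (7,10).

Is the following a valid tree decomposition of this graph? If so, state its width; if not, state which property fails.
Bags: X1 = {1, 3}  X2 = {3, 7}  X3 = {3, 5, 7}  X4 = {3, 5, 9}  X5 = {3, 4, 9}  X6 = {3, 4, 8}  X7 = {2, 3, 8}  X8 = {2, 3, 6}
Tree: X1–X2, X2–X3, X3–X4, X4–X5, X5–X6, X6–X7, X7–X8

No — vertex 10 appears in no bag.

A tree decomposition must satisfy three properties: every vertex lies in some bag; for every edge, both endpoints lie together in some bag; and for every vertex, the bags containing it form a connected subtree. Here vertex 10 appears in no bag, so the decomposition is invalid.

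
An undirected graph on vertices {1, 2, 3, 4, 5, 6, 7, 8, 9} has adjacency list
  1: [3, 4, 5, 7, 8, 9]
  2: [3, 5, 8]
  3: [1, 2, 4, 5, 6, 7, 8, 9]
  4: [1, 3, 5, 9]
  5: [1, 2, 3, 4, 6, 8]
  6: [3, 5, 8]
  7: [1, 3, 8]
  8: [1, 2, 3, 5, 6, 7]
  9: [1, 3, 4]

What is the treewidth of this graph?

A width-3 tree decomposition is:
Bags: B1 = {1, 3, 5, 8}  B2 = {1, 3, 7, 8}  B3 = {2, 3, 5, 8}  B4 = {3, 5, 6, 8}  B5 = {1, 3, 4, 5}  B6 = {1, 3, 4, 9}
Tree: B1–B2, B1–B3, B3–B4, B1–B5, B5–B6
The largest bag has 4 vertices, giving width 3; this decomposition certifies tw(G) ≤ 3. For the lower bound, the 4 vertices {1, 3, 5, 8} are pairwise adjacent, and any tree decomposition puts a clique entirely inside one bag — forcing width ≥ 3. The upper and lower bounds meet at 3, so that is the treewidth.

3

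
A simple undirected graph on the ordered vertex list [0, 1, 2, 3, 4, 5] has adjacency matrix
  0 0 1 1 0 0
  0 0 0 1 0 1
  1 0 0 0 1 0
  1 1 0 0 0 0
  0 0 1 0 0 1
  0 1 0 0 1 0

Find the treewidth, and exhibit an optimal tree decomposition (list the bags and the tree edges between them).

Treewidth 2.
One optimal decomposition is:
Bags: B1 = {1, 3, 5}  B2 = {0, 3, 5}  B3 = {0, 2, 5}  B4 = {2, 4, 5}
Tree: B1–B2, B2–B3, B3–B4

The largest bag has 3 vertices, giving width 2; this decomposition certifies tw(G) ≤ 2. For the lower bound, G contains the cycle 5–1–3–0–2–4–5, so G is not a forest; only forests have treewidth ≤ 1, hence tw(G) ≥ 2. Therefore the treewidth is 2.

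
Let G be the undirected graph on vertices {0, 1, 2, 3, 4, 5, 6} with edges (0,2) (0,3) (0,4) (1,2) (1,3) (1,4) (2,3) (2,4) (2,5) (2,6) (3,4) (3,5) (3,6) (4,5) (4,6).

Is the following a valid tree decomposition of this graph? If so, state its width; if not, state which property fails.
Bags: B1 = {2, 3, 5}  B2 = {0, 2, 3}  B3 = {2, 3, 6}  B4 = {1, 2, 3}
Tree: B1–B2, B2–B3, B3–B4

A tree decomposition must satisfy three properties: every vertex lies in some bag; for every edge, both endpoints lie together in some bag; and for every vertex, the bags containing it form a connected subtree. Here vertex 4 appears in no bag, so the decomposition is invalid.

No — vertex 4 appears in no bag.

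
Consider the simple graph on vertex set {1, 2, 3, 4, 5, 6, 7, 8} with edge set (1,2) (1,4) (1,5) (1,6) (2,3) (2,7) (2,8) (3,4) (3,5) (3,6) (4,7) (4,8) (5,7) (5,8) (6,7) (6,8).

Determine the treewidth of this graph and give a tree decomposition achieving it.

Treewidth 4.
Bags: B1 = {1, 2, 3, 7, 8}  B2 = {1, 3, 4, 7, 8}  B3 = {1, 3, 5, 7, 8}  B4 = {1, 3, 6, 7, 8}
Tree: B1–B2, B2–B3, B3–B4

The largest bag has 5 vertices, giving width 4; this decomposition certifies tw(G) ≤ 4. For the lower bound: the 5 vertex sets {2,8}, {3,4}, {5,7}, {1}, {6} are disjoint, each induces a connected subgraph, and every pair is joined by at least one edge of G. Contracting each set to a single vertex therefore yields K_{5} as a minor, and since treewidth is minor-monotone, tw(G) ≥ tw(K_{5}) = 4. The upper and lower bounds meet at 4, so that is the treewidth.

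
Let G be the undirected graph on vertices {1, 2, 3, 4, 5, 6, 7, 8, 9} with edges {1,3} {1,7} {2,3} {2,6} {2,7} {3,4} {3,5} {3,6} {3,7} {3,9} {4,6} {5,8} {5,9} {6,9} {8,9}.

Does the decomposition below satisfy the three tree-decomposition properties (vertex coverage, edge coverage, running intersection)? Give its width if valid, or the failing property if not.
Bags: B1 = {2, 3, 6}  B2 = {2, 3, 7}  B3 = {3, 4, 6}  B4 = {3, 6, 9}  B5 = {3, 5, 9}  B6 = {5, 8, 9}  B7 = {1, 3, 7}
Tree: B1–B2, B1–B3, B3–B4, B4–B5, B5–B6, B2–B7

Yes; width 2.

Checking the three conditions: (i) the bags cover all of {1, 2, 3, 4, 5, 6, 7, 8, 9}; (ii) for each edge, some bag contains both endpoints; (iii) the bags containing any fixed vertex form a subtree. All hold, so the decomposition is valid with width 3 − 1 = 2.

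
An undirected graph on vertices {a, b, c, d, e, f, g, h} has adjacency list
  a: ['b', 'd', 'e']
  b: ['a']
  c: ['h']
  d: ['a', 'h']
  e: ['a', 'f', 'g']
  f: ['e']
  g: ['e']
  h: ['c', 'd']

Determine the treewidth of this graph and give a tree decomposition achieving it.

Treewidth 1.
One optimal decomposition is:
Bags: B1 = {a, e}  B2 = {a, d}  B3 = {d, h}  B4 = {e, g}  B5 = {a, b}  B6 = {e, f}  B7 = {c, h}
Tree: B1–B2, B2–B3, B1–B4, B1–B5, B4–B6, B3–B7

The largest bag has 2 vertices, giving width 1; this decomposition certifies tw(G) ≤ 1. G has an edge, so its treewidth is at least 1. The upper and lower bounds meet at 1, so that is the treewidth.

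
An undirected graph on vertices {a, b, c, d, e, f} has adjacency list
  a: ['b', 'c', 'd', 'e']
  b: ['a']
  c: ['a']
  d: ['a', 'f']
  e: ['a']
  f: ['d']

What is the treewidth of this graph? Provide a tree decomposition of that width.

Every bag has size at most 2, so the width is 2 − 1 = 1 and tw(G) ≤ 1. Since G has at least one edge (e.g. a–b), it is not an edgeless graph, so tw(G) ≥ 1. Combining the bounds, tw(G) = 1.

Treewidth 1.
One optimal decomposition is:
Bags: B1 = {a, b}  B2 = {a, c}  B3 = {a, d}  B4 = {d, f}  B5 = {a, e}
Tree: B1–B2, B1–B3, B3–B4, B3–B5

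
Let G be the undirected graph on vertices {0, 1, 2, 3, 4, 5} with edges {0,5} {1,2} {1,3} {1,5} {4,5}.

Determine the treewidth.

1

A width-1 tree decomposition is:
Bags: B1 = {1, 3}  B2 = {1, 5}  B3 = {0, 5}  B4 = {4, 5}  B5 = {1, 2}
Tree: B1–B2, B2–B3, B2–B4, B1–B5
Every bag has size at most 2, so the width is 2 − 1 = 1 and tw(G) ≤ 1. Any graph with an edge has treewidth ≥ 1, and G has the edge 3–1. Hence tw(G) = 1 exactly.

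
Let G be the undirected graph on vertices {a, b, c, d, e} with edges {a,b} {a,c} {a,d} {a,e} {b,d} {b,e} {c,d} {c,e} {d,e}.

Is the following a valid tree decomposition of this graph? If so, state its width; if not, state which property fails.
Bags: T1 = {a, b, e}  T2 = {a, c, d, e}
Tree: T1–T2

No — edge (d,b) lies in no bag.

A tree decomposition must satisfy three properties: every vertex lies in some bag; for every edge, both endpoints lie together in some bag; and for every vertex, the bags containing it form a connected subtree. Here edge (d,b) lies in no bag, so the decomposition is invalid.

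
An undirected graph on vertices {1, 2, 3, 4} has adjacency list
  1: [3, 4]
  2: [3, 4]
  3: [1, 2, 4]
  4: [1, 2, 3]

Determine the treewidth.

2

A width-2 tree decomposition is:
Bags: B1 = {1, 3, 4}  B2 = {2, 3, 4}
Tree: B1–B2
The largest bag has 3 vertices, giving width 2; this decomposition certifies tw(G) ≤ 2. On the other hand G contains the 3-clique {1, 3, 4}. A clique must lie in a single bag of any decomposition, so no decomposition can have width below 2. Hence tw(G) = 2 exactly.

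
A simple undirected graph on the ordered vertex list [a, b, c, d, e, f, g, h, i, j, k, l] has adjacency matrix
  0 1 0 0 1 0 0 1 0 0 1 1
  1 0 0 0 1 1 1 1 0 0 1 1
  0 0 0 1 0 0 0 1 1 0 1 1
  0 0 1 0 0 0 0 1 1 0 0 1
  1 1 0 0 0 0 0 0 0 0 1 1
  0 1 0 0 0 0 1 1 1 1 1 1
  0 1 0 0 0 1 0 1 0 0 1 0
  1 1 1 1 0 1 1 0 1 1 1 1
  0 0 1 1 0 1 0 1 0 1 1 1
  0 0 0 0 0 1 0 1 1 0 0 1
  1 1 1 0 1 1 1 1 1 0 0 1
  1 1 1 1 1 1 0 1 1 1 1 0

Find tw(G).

A width-4 tree decomposition is:
Bags: B1 = {b, f, h, k, l}  B2 = {f, h, i, k, l}  B3 = {b, f, g, h, k}  B4 = {f, h, i, j, l}  B5 = {c, h, i, k, l}  B6 = {a, b, h, k, l}  B7 = {a, b, e, k, l}  B8 = {c, d, h, i, l}
Tree: B1–B2, B1–B3, B2–B4, B2–B5, B1–B6, B6–B7, B5–B8
Every bag has size at most 5, so the width is 5 − 1 = 4 and tw(G) ≤ 4. For the lower bound, the 5 vertices {a, b, e, k, l} are pairwise adjacent, and any tree decomposition puts a clique entirely inside one bag — forcing width ≥ 4. Combining the bounds, tw(G) = 4.

4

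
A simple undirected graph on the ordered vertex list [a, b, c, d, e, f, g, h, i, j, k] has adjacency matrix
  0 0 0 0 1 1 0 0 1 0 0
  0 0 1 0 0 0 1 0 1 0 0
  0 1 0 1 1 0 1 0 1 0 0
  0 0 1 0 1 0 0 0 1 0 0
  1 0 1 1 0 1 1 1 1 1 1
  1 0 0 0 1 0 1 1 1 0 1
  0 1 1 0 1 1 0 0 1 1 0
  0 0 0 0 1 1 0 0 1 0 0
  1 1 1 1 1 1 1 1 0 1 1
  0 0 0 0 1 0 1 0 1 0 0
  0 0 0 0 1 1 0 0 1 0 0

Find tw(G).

3

A width-3 tree decomposition is:
Bags: B1 = {a, e, f, i}  B2 = {e, f, g, i}  B3 = {c, e, g, i}  B4 = {e, f, i, k}  B5 = {e, f, h, i}  B6 = {b, c, g, i}  B7 = {e, g, i, j}  B8 = {c, d, e, i}
Tree: B1–B2, B2–B3, B2–B4, B2–B5, B3–B6, B2–B7, B3–B8
Every bag has size at most 4, so the width is 4 − 1 = 3 and tw(G) ≤ 3. On the other hand G contains the 4-clique {c, d, e, i}. A clique must lie in a single bag of any decomposition, so no decomposition can have width below 3. The upper and lower bounds meet at 3, so that is the treewidth.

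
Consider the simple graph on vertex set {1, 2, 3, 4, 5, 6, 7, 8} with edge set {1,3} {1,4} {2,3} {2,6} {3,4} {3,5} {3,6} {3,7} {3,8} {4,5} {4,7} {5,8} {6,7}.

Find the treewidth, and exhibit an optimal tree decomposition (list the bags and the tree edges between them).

The largest bag has 3 vertices, giving width 2; this decomposition certifies tw(G) ≤ 2. Conversely, {3, 5, 8} is a clique of size 3, and the vertices of any clique must share a bag in every tree decomposition; so some bag has ≥ 3 vertices and tw(G) ≥ 2. Hence tw(G) = 2 exactly.

Treewidth 2.
One optimal decomposition is:
Bags: B1 = {3, 4, 5}  B2 = {1, 3, 4}  B3 = {3, 4, 7}  B4 = {3, 5, 8}  B5 = {3, 6, 7}  B6 = {2, 3, 6}
Tree: B1–B2, B2–B3, B1–B4, B3–B5, B5–B6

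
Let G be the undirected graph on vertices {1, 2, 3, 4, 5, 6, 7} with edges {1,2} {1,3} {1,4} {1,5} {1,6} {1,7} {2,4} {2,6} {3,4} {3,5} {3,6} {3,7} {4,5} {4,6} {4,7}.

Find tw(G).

3

A width-3 tree decomposition is:
Bags: B1 = {1, 3, 4, 6}  B2 = {1, 3, 4, 5}  B3 = {1, 2, 4, 6}  B4 = {1, 3, 4, 7}
Tree: B1–B2, B1–B3, B2–B4
Every bag has size at most 4, so the width is 4 − 1 = 3 and tw(G) ≤ 3. Conversely, {1, 2, 4, 6} is a clique of size 4, and the vertices of any clique must share a bag in every tree decomposition; so some bag has ≥ 4 vertices and tw(G) ≥ 3. Combining the bounds, tw(G) = 3.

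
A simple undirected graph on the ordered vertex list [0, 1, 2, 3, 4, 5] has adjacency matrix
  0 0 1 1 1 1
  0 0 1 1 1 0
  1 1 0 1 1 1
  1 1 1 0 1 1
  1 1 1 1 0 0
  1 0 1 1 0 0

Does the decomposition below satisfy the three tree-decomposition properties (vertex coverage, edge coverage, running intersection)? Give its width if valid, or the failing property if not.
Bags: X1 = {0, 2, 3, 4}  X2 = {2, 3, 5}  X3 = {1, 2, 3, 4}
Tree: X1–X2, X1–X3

No — edge (0,5) lies in no bag.

A tree decomposition must satisfy three properties: every vertex lies in some bag; for every edge, both endpoints lie together in some bag; and for every vertex, the bags containing it form a connected subtree. Here edge (0,5) lies in no bag, so the decomposition is invalid.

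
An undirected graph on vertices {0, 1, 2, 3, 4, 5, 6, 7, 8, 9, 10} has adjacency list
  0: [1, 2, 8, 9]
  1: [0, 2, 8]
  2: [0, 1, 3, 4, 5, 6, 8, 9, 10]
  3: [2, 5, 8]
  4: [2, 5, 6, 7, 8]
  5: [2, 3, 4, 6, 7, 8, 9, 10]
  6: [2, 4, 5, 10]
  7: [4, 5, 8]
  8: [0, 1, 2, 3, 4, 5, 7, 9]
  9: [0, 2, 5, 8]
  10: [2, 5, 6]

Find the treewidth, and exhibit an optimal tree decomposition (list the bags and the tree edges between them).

Treewidth 3.
Bags: B1 = {2, 3, 5, 8}  B2 = {2, 4, 5, 8}  B3 = {2, 4, 5, 6}  B4 = {4, 5, 7, 8}  B5 = {2, 5, 8, 9}  B6 = {0, 2, 8, 9}  B7 = {2, 5, 6, 10}  B8 = {0, 1, 2, 8}
Tree: B1–B2, B2–B3, B2–B4, B2–B5, B5–B6, B3–B7, B6–B8

Every bag has size at most 4, so the width is 4 − 1 = 3 and tw(G) ≤ 3. Conversely, {0, 2, 8, 9} is a clique of size 4, and the vertices of any clique must share a bag in every tree decomposition; so some bag has ≥ 4 vertices and tw(G) ≥ 3. Therefore the treewidth is 3.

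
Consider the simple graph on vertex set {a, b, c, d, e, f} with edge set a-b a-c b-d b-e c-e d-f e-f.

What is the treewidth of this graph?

2

A width-2 tree decomposition is:
Bags: B1 = {d, e, f}  B2 = {b, d, e}  B3 = {b, c, e}  B4 = {a, b, c}
Tree: B1–B2, B2–B3, B3–B4
The largest bag has 3 vertices, giving width 2; this decomposition certifies tw(G) ≤ 2. The edges f–d–b–e–f form a cycle, so G is not a tree and its treewidth is at least 2. Hence tw(G) = 2 exactly.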